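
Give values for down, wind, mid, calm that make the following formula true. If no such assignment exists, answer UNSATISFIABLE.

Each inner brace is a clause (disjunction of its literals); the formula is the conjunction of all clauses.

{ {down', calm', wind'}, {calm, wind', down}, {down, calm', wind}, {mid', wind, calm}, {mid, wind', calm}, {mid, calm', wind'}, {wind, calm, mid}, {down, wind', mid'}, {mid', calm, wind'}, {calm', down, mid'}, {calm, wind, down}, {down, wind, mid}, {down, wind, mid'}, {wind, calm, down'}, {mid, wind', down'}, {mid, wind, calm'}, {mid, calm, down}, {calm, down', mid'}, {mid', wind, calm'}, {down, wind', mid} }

UNSATISFIABLE

Suppose down = 0.
Suppose calm = 1.
From the singleton clause (wind), wind = 1.
From the singleton clause (mid), mid = 1.
That conflicts with the unit clause (mid').
So calm must be the other value — set calm = 0.
From the singleton clause (wind'), wind = 0.
That conflicts with the unit clause (wind).
Neither calm = 1 nor calm = 0 works.
So down must be the other value — set down = 1.
Suppose calm = 0.
From the singleton clause (wind), wind = 1.
From the singleton clause (mid), mid = 1.
That conflicts with the unit clause (mid').
So calm must be the other value — set calm = 1.
From the singleton clause (wind'), wind = 0.
From the singleton clause (mid), mid = 1.
That conflicts with the unit clause (mid').
Neither calm = 1 nor calm = 0 works.
Neither down = 1 nor down = 0 works.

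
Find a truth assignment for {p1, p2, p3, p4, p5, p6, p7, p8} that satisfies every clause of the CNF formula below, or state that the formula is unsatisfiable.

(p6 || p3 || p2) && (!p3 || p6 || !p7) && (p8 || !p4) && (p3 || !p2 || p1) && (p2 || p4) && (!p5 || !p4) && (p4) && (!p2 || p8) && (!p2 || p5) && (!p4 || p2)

Unit clause (p4) forces p4 = true.
Unit clause (p8) forces p8 = true.
Unit clause (!p5) forces p5 = false.
Unit clause (!p2) forces p2 = false.
But (p2) is also a unit clause — contradiction.

UNSATISFIABLE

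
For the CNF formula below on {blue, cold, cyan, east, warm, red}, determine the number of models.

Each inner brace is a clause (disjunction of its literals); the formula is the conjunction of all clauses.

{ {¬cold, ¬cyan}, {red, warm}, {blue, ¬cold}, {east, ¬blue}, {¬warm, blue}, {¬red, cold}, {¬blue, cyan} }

1

There are 2^6 = 64 truth assignments over (blue, cold, cyan, east, warm, red).
Split on cold. With cold = True, the clauses containing cold are satisfied and ¬cold drops from the rest; 0 of the 2^5 = 32 assignments to the other variables satisfy what remains.
With cold = False, by the same count on the reduced clause set, 1 assignment works.
Total: 0 + 1 = 1.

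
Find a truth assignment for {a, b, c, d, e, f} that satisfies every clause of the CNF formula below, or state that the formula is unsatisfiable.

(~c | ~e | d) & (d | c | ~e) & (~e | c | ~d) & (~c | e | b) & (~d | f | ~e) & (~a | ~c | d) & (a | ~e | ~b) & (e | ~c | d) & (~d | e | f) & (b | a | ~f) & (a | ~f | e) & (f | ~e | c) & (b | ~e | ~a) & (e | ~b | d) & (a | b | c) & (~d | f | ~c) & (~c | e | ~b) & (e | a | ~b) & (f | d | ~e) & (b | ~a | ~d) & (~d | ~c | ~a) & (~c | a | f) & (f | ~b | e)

Suppose c = 0.
Suppose d = 1.
From the singleton clause (~e), e = 0.
From the singleton clause (f), f = 1.
From the singleton clause (a), a = 1.
From the singleton clause (b), b = 1.
Every clause now holds.

a=1,  b=1,  c=0,  d=1,  e=0,  f=1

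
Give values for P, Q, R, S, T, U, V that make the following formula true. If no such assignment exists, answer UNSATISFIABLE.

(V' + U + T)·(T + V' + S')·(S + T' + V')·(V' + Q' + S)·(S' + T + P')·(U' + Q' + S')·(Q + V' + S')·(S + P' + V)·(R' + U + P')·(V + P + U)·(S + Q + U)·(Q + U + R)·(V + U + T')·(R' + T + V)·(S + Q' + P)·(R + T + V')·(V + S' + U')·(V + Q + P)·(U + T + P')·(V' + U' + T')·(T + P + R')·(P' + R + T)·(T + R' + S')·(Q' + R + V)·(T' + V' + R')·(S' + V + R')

Try V = 1.
Try U = 0.
Unit clause (T) forces T = 1.
Unit clause (S) forces S = 1.
Unit clause (Q) forces Q = 1.
Unit clause (R') forces R = 0.
All clauses hold; P can take either value.

P: 1, Q: 1, R: 0, S: 1, T: 1, U: 0, V: 1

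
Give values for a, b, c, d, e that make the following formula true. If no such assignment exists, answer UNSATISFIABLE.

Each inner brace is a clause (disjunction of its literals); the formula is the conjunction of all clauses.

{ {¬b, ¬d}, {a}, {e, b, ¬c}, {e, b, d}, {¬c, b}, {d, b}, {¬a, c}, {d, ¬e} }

a=True; b=True; c=True; d=False; e=False

(a) alone gives a = True.
(c) alone gives c = True.
(b) alone gives b = True.
(¬d) alone gives d = False.
(¬e) alone gives e = False.
This assignment satisfies each clause.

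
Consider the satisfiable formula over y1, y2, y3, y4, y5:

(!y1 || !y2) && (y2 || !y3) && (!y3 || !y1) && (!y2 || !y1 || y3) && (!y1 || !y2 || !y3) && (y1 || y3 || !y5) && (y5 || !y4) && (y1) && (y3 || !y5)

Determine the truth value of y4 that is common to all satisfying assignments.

Suppose y4 = true.
The clause (y5) is unit, so y5 = true.
The clause (y1) is unit, so y1 = true.
The clause (!y2) is unit, so y2 = false.
The clause (!y3) is unit, so y3 = false.
That conflicts with the unit clause (y3).
So every satisfying assignment has y4 = False.

False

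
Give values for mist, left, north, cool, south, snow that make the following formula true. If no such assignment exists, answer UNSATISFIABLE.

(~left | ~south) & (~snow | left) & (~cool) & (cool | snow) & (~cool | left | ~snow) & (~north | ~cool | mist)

From the singleton clause (~cool), cool = 0.
From the singleton clause (snow), snow = 1.
From the singleton clause (left), left = 1.
From the singleton clause (~south), south = 0.
Every clause is now satisfied; mist, north are unconstrained.

mist: 1,  left: 1,  north: 0,  cool: 0,  south: 0,  snow: 1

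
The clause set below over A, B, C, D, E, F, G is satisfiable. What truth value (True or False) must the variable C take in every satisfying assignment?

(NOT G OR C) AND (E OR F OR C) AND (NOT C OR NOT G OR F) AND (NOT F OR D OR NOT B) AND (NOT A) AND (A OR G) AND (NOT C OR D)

True

Suppose C = false.
From the singleton clause (NOT G), G = false.
From the singleton clause (NOT A), A = false.
But (A) is also a unit clause — contradiction.
So every satisfying assignment has C = True.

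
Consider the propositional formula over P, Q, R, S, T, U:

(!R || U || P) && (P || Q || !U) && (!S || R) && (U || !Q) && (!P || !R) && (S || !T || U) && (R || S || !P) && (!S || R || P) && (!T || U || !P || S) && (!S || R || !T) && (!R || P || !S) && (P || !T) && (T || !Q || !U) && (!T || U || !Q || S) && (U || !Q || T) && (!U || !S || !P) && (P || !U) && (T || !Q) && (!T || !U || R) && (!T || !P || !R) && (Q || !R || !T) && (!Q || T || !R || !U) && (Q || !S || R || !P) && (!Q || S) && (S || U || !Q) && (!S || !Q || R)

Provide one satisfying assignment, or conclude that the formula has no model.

Suppose S = false.
From the singleton clause (!Q), Q = false.
Suppose P = false.
From the singleton clause (!U), U = false.
From the singleton clause (!R), R = false.
From the singleton clause (!T), T = false.
All clauses are satisfied.

P=false, Q=false, R=false, S=false, T=false, U=false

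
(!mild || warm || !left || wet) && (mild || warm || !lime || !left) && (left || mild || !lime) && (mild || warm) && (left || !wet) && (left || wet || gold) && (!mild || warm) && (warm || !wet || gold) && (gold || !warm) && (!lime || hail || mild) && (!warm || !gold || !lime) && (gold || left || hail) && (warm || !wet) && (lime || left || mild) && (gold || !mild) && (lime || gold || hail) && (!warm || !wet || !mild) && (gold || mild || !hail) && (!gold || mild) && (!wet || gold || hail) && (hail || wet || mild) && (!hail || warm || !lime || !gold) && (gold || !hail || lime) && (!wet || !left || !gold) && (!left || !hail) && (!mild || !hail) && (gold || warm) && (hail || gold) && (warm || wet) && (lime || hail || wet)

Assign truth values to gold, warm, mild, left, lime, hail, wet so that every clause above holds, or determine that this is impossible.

Suppose mild = true.
From the singleton clause (warm), warm = true.
From the singleton clause (gold), gold = true.
From the singleton clause (!lime), lime = false.
From the singleton clause (!wet), wet = false.
From the singleton clause (!hail), hail = false.
But (hail) is also a unit clause — contradiction.
So mild must be the other value — set mild = false.
From the singleton clause (warm), warm = true.
From the singleton clause (gold), gold = true.
But (!gold) is also a unit clause — contradiction.
Both values of mild lead to a conflict.

UNSATISFIABLE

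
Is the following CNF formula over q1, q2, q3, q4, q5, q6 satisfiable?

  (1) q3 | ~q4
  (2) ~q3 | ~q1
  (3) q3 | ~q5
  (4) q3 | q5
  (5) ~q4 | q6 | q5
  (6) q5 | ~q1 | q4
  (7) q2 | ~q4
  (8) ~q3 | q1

Unsatisfiable

Case q3 = 1:
Unit clause (~q1) forces q1 = 0.
But (q1) is also a unit clause — contradiction.
Undo q3 and try q3 = 0.
Unit clause (~q4) forces q4 = 0.
Unit clause (~q5) forces q5 = 0.
But (q5) is also a unit clause — contradiction.
Neither q3 = 1 nor q3 = 0 works.
No assignment satisfies every clause.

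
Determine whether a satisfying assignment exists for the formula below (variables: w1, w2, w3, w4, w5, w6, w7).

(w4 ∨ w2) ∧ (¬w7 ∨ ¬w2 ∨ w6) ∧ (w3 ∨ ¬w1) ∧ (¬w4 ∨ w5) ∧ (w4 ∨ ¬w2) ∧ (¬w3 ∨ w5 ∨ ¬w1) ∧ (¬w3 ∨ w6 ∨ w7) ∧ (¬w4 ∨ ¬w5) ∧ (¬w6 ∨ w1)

Try w4 = True.
From the singleton clause (w5), w5 = True.
Now (¬w5) is unsatisfied and unit — conflict.
So w4 must be the other value — set w4 = False.
From the singleton clause (w2), w2 = True.
Now (¬w2) is unsatisfied and unit — conflict.
Neither w4 = True nor w4 = False works.
No assignment satisfies every clause.

No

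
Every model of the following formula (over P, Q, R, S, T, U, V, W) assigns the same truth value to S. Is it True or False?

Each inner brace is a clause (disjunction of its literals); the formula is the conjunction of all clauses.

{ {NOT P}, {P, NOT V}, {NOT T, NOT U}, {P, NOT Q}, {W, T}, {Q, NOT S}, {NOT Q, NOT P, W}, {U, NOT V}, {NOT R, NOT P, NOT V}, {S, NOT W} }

False

Suppose S = true.
From the singleton clause (NOT P), P = false.
From the singleton clause (NOT V), V = false.
From the singleton clause (NOT Q), Q = false.
That conflicts with the unit clause (Q).
So every satisfying assignment has S = False.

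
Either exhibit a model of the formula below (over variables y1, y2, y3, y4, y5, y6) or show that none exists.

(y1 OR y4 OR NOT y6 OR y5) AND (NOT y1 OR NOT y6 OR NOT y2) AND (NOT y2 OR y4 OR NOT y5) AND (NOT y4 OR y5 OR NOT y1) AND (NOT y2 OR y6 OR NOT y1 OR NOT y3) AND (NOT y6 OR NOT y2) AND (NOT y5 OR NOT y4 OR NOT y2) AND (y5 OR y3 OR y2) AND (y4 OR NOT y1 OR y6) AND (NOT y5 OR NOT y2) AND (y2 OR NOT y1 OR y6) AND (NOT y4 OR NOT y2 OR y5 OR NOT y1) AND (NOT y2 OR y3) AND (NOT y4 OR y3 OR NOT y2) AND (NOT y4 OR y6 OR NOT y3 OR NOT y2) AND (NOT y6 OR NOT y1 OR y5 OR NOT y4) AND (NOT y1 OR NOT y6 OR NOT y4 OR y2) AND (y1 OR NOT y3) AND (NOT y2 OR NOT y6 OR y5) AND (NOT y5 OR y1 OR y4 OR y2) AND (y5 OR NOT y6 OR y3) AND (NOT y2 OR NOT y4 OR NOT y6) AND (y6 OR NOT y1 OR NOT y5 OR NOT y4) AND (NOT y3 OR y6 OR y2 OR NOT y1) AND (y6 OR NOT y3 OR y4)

y1: true,  y2: false,  y3: true,  y4: false,  y5: true,  y6: true

Suppose y6 = true.
(NOT y2) alone gives y2 = false.
Suppose y5 = true.
Suppose y1 = true.
(NOT y4) alone gives y4 = false.
All clauses hold; y3 can take either value.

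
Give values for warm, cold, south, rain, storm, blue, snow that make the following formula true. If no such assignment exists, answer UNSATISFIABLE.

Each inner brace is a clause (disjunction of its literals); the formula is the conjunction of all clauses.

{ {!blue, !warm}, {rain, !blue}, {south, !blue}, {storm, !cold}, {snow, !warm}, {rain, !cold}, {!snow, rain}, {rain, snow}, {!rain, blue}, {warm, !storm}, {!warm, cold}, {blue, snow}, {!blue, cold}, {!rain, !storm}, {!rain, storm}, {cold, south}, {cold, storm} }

UNSATISFIABLE

Case blue = false:
Unit clause (!rain) forces rain = false.
Unit clause (!cold) forces cold = false.
Unit clause (!snow) forces snow = false.
Now (snow) is unsatisfied and unit — conflict.
So blue must be the other value — set blue = true.
Unit clause (!warm) forces warm = false.
Unit clause (rain) forces rain = true.
Unit clause (south) forces south = true.
Unit clause (!storm) forces storm = false.
Now (storm) is unsatisfied and unit — conflict.
Either choice for blue ends in contradiction.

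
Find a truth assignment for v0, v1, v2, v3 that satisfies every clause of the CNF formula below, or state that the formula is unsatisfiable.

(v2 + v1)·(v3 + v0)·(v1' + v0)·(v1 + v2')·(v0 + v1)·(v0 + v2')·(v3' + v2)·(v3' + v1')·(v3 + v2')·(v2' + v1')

v0: 1; v1: 1; v2: 0; v3: 0

Suppose v2 = 0.
The clause (v1) is unit, so v1 = 1.
The clause (v0) is unit, so v0 = 1.
The clause (v3') is unit, so v3 = 0.
This assignment satisfies each clause.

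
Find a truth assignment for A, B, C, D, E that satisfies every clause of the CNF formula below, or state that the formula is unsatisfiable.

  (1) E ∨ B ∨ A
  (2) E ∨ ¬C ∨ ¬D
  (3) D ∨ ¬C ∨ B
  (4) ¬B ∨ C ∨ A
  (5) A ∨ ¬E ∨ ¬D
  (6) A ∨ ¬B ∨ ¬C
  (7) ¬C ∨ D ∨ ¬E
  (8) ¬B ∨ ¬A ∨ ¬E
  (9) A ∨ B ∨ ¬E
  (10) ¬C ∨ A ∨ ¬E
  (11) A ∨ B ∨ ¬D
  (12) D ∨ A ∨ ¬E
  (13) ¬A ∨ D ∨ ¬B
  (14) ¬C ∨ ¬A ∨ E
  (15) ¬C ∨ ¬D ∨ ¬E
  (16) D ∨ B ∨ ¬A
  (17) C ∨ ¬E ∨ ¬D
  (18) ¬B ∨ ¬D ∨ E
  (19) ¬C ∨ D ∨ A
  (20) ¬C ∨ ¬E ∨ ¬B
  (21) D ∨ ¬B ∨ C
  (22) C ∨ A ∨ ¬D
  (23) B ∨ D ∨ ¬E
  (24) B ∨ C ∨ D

Case E = False:
Case B = False:
The clause (A) is unit, so A = True.
The clause (¬C) is unit, so C = False.
The clause (D) is unit, so D = True.
This assignment satisfies each clause.

A: True,  B: False,  C: False,  D: True,  E: False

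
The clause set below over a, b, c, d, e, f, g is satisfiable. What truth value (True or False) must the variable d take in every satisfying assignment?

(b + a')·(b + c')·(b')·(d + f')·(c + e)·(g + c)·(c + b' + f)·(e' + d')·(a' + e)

False

Suppose d = 1.
(b') alone gives b = 0.
(a') alone gives a = 0.
(c') alone gives c = 0.
(e) alone gives e = 1.
But (e') is also a unit clause — contradiction.
So every satisfying assignment has d = False.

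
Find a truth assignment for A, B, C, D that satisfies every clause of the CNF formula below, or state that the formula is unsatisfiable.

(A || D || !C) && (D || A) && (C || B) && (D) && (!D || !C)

The clause (D) is unit, so D = true.
The clause (!C) is unit, so C = false.
The clause (B) is unit, so B = true.
Every clause is now satisfied; A is unconstrained.

A=false; B=true; C=false; D=true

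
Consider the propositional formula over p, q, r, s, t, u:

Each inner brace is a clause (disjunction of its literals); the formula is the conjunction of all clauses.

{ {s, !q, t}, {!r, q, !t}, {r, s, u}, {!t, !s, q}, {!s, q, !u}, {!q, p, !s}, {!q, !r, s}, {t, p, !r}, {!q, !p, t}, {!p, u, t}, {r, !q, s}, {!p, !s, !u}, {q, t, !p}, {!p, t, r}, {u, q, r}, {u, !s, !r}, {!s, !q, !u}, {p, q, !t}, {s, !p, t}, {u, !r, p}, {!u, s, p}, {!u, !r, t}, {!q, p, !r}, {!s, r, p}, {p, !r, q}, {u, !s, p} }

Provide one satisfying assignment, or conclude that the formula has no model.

Case s = true:
Case t = true:
From the singleton clause (q), q = true.
From the singleton clause (p), p = true.
From the singleton clause (!u), u = false.
From the singleton clause (!r), r = false.
All clauses are satisfied.

p=true, q=true, r=false, s=true, t=true, u=false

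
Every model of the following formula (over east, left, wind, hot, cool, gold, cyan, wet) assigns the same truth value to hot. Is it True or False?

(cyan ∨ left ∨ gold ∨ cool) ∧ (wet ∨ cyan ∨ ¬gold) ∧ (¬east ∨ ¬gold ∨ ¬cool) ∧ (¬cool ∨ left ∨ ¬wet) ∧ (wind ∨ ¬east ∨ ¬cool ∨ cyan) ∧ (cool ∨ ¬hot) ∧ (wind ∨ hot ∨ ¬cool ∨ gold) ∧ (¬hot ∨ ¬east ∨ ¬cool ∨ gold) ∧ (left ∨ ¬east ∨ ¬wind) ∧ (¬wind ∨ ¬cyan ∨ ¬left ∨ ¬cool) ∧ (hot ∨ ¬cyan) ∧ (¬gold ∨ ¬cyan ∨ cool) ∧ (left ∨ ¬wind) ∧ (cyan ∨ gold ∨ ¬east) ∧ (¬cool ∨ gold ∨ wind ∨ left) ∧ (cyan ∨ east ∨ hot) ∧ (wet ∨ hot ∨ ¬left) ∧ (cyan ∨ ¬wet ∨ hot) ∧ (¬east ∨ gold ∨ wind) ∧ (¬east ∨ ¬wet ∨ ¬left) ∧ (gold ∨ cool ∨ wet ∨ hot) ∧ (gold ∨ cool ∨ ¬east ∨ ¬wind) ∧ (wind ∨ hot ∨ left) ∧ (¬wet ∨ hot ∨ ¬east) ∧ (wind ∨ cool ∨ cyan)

True

Suppose hot = False.
From the singleton clause (¬cyan), cyan = False.
From the singleton clause (east), east = True.
From the singleton clause (gold), gold = True.
From the singleton clause (wet), wet = True.
But (¬wet) is also a unit clause — contradiction.
So every satisfying assignment has hot = True.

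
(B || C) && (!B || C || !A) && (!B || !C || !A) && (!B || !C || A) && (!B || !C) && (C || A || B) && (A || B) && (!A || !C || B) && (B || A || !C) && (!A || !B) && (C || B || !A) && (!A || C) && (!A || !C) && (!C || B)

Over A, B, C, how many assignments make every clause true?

1

There are 2^3 = 8 truth assignments over (A, B, C).
Check each against the 14 clauses (columns in the order A, B, C):
  F F F  ✗ fails (B || C)
  F F T  ✗ fails (A || B)
  F T F  ✓ satisfies all
  F T T  ✗ fails (!B || !C || A)
  T F F  ✗ fails (B || C)
  T F T  ✗ fails (!A || !C || B)
  T T F  ✗ fails (!B || C || !A)
  T T T  ✗ fails (!B || !C || !A)
1 of the 8 rows is a model.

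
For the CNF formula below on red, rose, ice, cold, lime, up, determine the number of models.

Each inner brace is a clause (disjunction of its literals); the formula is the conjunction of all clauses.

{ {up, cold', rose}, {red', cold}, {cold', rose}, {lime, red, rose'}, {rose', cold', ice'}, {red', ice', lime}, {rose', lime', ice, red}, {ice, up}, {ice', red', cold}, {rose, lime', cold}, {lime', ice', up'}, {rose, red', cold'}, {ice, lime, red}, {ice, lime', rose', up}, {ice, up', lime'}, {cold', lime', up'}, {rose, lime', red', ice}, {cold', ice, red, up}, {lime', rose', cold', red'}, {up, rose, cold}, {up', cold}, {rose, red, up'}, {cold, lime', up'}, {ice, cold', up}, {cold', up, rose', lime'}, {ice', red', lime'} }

There are 2^6 = 64 truth assignments over (red, rose, ice, cold, lime, up).
Split on up. With up = 1, the clauses containing up are satisfied and up' drops from the rest; 1 of the 2^5 = 32 assignments to the other variables satisfy what remains.
With up = 0, by the same count on the reduced clause set, 1 assignment works.
(One model: red=F, rose=T, ice=T, cold=F, lime=T, up=F.)
Total: 1 + 1 = 2.

2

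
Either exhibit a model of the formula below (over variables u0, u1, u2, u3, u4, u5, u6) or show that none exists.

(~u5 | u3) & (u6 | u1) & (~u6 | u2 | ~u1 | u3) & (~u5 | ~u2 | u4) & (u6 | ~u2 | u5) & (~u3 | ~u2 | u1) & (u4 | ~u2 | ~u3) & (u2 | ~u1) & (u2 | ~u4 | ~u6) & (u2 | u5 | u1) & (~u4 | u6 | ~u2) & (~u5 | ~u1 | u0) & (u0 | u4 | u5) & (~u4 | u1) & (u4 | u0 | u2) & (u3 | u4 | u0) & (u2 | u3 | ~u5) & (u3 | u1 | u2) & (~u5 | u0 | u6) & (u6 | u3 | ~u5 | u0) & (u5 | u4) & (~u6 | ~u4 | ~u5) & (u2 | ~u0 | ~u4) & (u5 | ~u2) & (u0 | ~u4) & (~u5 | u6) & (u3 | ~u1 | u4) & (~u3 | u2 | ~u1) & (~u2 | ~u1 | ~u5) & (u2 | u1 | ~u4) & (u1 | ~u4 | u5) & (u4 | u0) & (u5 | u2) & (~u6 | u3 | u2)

Case u5 = 1:
The clause (u3) is unit, so u3 = 1.
The clause (u6) is unit, so u6 = 1.
The clause (~u4) is unit, so u4 = 0.
The clause (~u2) is unit, so u2 = 0.
The clause (~u1) is unit, so u1 = 0.
The clause (u0) is unit, so u0 = 1.
Every clause now holds.

u0=1,  u1=0,  u2=0,  u3=1,  u4=0,  u5=1,  u6=1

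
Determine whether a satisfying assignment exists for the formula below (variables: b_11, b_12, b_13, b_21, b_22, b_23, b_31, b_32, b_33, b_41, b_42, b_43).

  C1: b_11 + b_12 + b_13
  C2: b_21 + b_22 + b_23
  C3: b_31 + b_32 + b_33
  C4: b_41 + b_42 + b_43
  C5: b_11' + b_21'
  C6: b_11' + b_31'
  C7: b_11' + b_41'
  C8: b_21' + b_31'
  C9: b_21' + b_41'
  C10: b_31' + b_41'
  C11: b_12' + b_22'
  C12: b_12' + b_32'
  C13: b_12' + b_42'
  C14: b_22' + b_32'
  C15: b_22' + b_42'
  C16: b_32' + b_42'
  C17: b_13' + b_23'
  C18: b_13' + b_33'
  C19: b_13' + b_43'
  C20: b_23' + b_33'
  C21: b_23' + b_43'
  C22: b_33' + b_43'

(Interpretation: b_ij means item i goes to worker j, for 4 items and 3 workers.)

No

Branch on b_11: set b_11 = 0.
Branch on b_12: set b_12 = 1.
Unit clause (b_22') forces b_22 = 0.
Unit clause (b_32') forces b_32 = 0.
Unit clause (b_42') forces b_42 = 0.
Branch on b_21: set b_21 = 1.
Unit clause (b_31') forces b_31 = 0.
Unit clause (b_33) forces b_33 = 1.
Unit clause (b_41') forces b_41 = 0.
Unit clause (b_43) forces b_43 = 1.
Now (b_43') is unsatisfied and unit — conflict.
That branch fails; take b_21 = 0 instead.
Unit clause (b_23) forces b_23 = 1.
Unit clause (b_13') forces b_13 = 0.
Unit clause (b_33') forces b_33 = 0.
Unit clause (b_31) forces b_31 = 1.
Unit clause (b_41') forces b_41 = 0.
Unit clause (b_43) forces b_43 = 1.
Now (b_43') is unsatisfied and unit — conflict.
Both values of b_21 lead to a conflict.
That branch fails; take b_12 = 0 instead.
Unit clause (b_13) forces b_13 = 1.
Unit clause (b_23') forces b_23 = 0.
Unit clause (b_33') forces b_33 = 0.
Unit clause (b_43') forces b_43 = 0.
Branch on b_21: set b_21 = 1.
Unit clause (b_31') forces b_31 = 0.
Unit clause (b_32) forces b_32 = 1.
Unit clause (b_41') forces b_41 = 0.
Unit clause (b_42) forces b_42 = 1.
Now (b_42') is unsatisfied and unit — conflict.
That branch fails; take b_21 = 0 instead.
Unit clause (b_22) forces b_22 = 1.
Unit clause (b_32') forces b_32 = 0.
Unit clause (b_31) forces b_31 = 1.
Unit clause (b_41') forces b_41 = 0.
Unit clause (b_42) forces b_42 = 1.
Now (b_42') is unsatisfied and unit — conflict.
Both values of b_21 lead to a conflict.
Both values of b_12 lead to a conflict.
That branch fails; take b_11 = 1 instead.
Unit clause (b_21') forces b_21 = 0.
Unit clause (b_31') forces b_31 = 0.
Unit clause (b_41') forces b_41 = 0.
Branch on b_22: set b_22 = 1.
Unit clause (b_12') forces b_12 = 0.
Unit clause (b_32') forces b_32 = 0.
Unit clause (b_33) forces b_33 = 1.
Unit clause (b_42') forces b_42 = 0.
Unit clause (b_43) forces b_43 = 1.
Now (b_43') is unsatisfied and unit — conflict.
That branch fails; take b_22 = 0 instead.
Unit clause (b_23) forces b_23 = 1.
Unit clause (b_13') forces b_13 = 0.
Unit clause (b_33') forces b_33 = 0.
Unit clause (b_32) forces b_32 = 1.
Unit clause (b_12') forces b_12 = 0.
Unit clause (b_42') forces b_42 = 0.
Unit clause (b_43) forces b_43 = 1.
Now (b_43') is unsatisfied and unit — conflict.
Both values of b_22 lead to a conflict.
Both values of b_11 lead to a conflict.
No assignment satisfies every clause.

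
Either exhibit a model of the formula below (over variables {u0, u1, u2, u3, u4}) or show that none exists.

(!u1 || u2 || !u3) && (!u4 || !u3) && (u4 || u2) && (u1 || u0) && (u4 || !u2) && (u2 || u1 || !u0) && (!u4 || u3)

UNSATISFIABLE

Try u4 = false.
Unit clause (u2) forces u2 = true.
That conflicts with the unit clause (!u2).
Backtrack on u4: now try u4 = true.
Unit clause (!u3) forces u3 = false.
That conflicts with the unit clause (u3).
Neither u4 = true nor u4 = false works.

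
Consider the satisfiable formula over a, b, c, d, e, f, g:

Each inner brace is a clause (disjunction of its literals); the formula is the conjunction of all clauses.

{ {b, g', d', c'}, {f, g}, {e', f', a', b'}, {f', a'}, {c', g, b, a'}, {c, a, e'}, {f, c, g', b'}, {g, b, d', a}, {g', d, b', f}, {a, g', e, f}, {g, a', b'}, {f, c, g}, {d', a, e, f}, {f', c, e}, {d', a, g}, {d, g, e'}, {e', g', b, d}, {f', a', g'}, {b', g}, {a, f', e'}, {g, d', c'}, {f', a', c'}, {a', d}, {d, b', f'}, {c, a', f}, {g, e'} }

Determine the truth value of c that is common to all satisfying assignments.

Suppose c = 0.
Try f = 1.
From the singleton clause (a'), a = 0.
From the singleton clause (e'), e = 0.
But (e) is also a unit clause — contradiction.
So f must be the other value — set f = 0.
From the singleton clause (g), g = 1.
From the singleton clause (b'), b = 0.
From the singleton clause (a'), a = 0.
From the singleton clause (e'), e = 0.
But (e) is also a unit clause — contradiction.
Either choice for f ends in contradiction.
So every satisfying assignment has c = True.

True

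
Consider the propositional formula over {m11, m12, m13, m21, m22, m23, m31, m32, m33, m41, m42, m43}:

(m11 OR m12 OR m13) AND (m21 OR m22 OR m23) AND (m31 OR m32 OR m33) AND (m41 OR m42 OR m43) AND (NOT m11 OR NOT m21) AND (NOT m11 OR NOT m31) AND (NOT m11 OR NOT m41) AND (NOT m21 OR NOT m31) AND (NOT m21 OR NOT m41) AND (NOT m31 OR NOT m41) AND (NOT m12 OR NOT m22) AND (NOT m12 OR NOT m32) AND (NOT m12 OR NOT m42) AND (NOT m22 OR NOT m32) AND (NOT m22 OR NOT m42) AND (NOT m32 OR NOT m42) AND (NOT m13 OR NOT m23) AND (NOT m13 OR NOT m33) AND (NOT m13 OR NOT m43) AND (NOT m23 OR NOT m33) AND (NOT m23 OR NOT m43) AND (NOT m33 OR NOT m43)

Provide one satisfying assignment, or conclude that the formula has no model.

UNSATISFIABLE

Try m11 = false.
Try m12 = true.
The clause (NOT m22) is unit, so m22 = false.
The clause (NOT m32) is unit, so m32 = false.
The clause (NOT m42) is unit, so m42 = false.
Try m21 = true.
The clause (NOT m31) is unit, so m31 = false.
The clause (m33) is unit, so m33 = true.
The clause (NOT m41) is unit, so m41 = false.
The clause (m43) is unit, so m43 = true.
That conflicts with the unit clause (NOT m43).
So m21 must be the other value — set m21 = false.
The clause (m23) is unit, so m23 = true.
The clause (NOT m13) is unit, so m13 = false.
The clause (NOT m33) is unit, so m33 = false.
The clause (m31) is unit, so m31 = true.
The clause (NOT m41) is unit, so m41 = false.
The clause (m43) is unit, so m43 = true.
That conflicts with the unit clause (NOT m43).
Either choice for m21 ends in contradiction.
So m12 must be the other value — set m12 = false.
The clause (m13) is unit, so m13 = true.
The clause (NOT m23) is unit, so m23 = false.
The clause (NOT m33) is unit, so m33 = false.
The clause (NOT m43) is unit, so m43 = false.
Try m21 = true.
The clause (NOT m31) is unit, so m31 = false.
The clause (m32) is unit, so m32 = true.
The clause (NOT m41) is unit, so m41 = false.
The clause (m42) is unit, so m42 = true.
That conflicts with the unit clause (NOT m42).
So m21 must be the other value — set m21 = false.
The clause (m22) is unit, so m22 = true.
The clause (NOT m32) is unit, so m32 = false.
The clause (m31) is unit, so m31 = true.
The clause (NOT m41) is unit, so m41 = false.
The clause (m42) is unit, so m42 = true.
That conflicts with the unit clause (NOT m42).
Either choice for m21 ends in contradiction.
Either choice for m12 ends in contradiction.
So m11 must be the other value — set m11 = true.
The clause (NOT m21) is unit, so m21 = false.
The clause (NOT m31) is unit, so m31 = false.
The clause (NOT m41) is unit, so m41 = false.
Try m22 = true.
The clause (NOT m12) is unit, so m12 = false.
The clause (NOT m32) is unit, so m32 = false.
The clause (m33) is unit, so m33 = true.
The clause (NOT m42) is unit, so m42 = false.
The clause (m43) is unit, so m43 = true.
That conflicts with the unit clause (NOT m43).
So m22 must be the other value — set m22 = false.
The clause (m23) is unit, so m23 = true.
The clause (NOT m13) is unit, so m13 = false.
The clause (NOT m33) is unit, so m33 = false.
The clause (m32) is unit, so m32 = true.
The clause (NOT m12) is unit, so m12 = false.
The clause (NOT m42) is unit, so m42 = false.
The clause (m43) is unit, so m43 = true.
That conflicts with the unit clause (NOT m43).
Either choice for m22 ends in contradiction.
Either choice for m11 ends in contradiction.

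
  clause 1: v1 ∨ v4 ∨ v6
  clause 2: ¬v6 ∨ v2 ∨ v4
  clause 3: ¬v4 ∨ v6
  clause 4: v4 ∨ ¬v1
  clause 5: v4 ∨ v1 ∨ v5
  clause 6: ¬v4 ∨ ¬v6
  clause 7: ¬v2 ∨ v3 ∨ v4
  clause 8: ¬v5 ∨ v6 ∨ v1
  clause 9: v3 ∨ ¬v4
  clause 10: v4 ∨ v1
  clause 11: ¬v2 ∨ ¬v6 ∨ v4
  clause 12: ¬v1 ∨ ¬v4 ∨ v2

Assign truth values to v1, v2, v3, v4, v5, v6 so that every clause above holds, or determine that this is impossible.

UNSATISFIABLE

Try v4 = False.
From the singleton clause (¬v1), v1 = False.
But (v1) is also a unit clause — contradiction.
That branch fails; take v4 = True instead.
From the singleton clause (v6), v6 = True.
But (¬v6) is also a unit clause — contradiction.
Either choice for v4 ends in contradiction.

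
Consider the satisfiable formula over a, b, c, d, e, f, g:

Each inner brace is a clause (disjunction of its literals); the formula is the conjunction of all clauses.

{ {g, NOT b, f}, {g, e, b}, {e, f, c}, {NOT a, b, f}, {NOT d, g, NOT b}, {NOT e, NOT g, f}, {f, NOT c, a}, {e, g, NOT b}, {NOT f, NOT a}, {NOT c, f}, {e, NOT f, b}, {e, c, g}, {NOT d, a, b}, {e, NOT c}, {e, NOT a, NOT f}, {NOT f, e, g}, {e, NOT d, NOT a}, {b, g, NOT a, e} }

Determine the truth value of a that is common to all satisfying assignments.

False

Suppose a = true.
(NOT f) alone gives f = false.
(b) alone gives b = true.
(g) alone gives g = true.
(NOT e) alone gives e = false.
(c) alone gives c = true.
That conflicts with the unit clause (NOT c).
So every satisfying assignment has a = False.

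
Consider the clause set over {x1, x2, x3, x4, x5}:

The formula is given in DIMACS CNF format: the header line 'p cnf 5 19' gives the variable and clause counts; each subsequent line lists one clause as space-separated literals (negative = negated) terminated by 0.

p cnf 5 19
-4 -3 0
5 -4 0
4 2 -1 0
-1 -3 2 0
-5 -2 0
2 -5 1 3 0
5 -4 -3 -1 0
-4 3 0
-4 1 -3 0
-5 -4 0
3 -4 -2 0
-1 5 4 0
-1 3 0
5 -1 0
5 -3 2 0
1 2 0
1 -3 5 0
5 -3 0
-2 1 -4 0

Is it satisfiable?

Yes

Try x4 = False.
Try x2 = True.
Unit clause (¬x5) forces x5 = False.
Unit clause (¬x1) forces x1 = False.
Unit clause (¬x3) forces x3 = False.
Every clause now holds.
A satisfying assignment: x1=False, x2=True, x3=False, x4=False, x5=False.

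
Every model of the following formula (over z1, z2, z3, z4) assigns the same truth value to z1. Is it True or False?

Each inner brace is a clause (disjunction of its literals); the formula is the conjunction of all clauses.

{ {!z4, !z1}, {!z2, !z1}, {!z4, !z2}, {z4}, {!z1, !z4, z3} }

Suppose z1 = true.
Unit clause (!z4) forces z4 = false.
But (z4) is also a unit clause — contradiction.
So every satisfying assignment has z1 = False.

False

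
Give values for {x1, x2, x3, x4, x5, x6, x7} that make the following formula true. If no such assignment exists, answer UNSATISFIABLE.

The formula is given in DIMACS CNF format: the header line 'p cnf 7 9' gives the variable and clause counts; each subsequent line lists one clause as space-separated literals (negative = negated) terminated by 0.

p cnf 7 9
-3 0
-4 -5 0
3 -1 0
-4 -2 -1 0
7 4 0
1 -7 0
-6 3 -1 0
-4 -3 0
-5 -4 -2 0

(¬x3) alone gives x3 = False.
(¬x1) alone gives x1 = False.
(¬x7) alone gives x7 = False.
(x4) alone gives x4 = True.
(¬x5) alone gives x5 = False.
All clauses hold; x2, x6 can take either value.

x1=False; x2=False; x3=False; x4=True; x5=False; x6=False; x7=False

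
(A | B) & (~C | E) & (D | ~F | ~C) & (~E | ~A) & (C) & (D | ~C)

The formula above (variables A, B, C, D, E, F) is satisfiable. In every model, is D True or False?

True

Suppose D = 0.
(C) alone gives C = 1.
But (~C) is also a unit clause — contradiction.
So every satisfying assignment has D = True.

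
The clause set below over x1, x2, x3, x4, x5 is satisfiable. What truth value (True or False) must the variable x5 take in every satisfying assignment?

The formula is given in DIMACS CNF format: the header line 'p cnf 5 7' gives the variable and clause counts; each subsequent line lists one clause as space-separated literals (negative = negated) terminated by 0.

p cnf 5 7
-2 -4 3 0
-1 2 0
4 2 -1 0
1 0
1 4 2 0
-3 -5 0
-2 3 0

False

Suppose x5 = True.
The clause (x1) is unit, so x1 = True.
The clause (x2) is unit, so x2 = True.
The clause (¬x3) is unit, so x3 = False.
That conflicts with the unit clause (x3).
So every satisfying assignment has x5 = False.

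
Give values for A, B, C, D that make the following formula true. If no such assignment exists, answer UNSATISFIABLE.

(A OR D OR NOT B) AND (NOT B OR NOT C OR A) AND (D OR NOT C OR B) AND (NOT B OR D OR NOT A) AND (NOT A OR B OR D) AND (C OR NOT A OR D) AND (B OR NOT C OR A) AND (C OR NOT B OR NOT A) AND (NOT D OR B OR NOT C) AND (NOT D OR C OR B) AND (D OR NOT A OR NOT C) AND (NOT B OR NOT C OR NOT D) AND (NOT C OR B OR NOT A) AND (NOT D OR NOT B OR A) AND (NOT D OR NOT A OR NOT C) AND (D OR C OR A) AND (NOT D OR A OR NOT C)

UNSATISFIABLE

Case A = true:
Case B = false:
From the singleton clause (D), D = true.
From the singleton clause (NOT C), C = false.
Now (C) is unsatisfied and unit — conflict.
So B must be the other value — set B = true.
From the singleton clause (D), D = true.
From the singleton clause (C), C = true.
Now (NOT C) is unsatisfied and unit — conflict.
Both values of B lead to a conflict.
So A must be the other value — set A = false.
Case D = true:
From the singleton clause (NOT B), B = false.
From the singleton clause (NOT C), C = false.
Now (C) is unsatisfied and unit — conflict.
So D must be the other value — set D = false.
From the singleton clause (NOT B), B = false.
From the singleton clause (NOT C), C = false.
Now (C) is unsatisfied and unit — conflict.
Both values of D lead to a conflict.
Both values of A lead to a conflict.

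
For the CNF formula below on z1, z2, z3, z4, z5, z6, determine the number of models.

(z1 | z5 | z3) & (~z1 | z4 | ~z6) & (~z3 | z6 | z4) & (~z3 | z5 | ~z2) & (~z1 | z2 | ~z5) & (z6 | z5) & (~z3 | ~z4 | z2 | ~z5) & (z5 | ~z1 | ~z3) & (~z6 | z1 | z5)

19

There are 2^6 = 64 truth assignments over (z1, z2, z3, z4, z5, z6).
Split on z4. With z4 = 1, the clauses containing z4 are satisfied and ~z4 drops from the rest; 12 of the 2^5 = 32 assignments to the other variables satisfy what remains.
With z4 = 0, by the same count on the reduced clause set, 7 assignments work.
(One model: z1=F, z2=F, z3=F, z4=F, z5=T, z6=F.)
Total: 12 + 7 = 19.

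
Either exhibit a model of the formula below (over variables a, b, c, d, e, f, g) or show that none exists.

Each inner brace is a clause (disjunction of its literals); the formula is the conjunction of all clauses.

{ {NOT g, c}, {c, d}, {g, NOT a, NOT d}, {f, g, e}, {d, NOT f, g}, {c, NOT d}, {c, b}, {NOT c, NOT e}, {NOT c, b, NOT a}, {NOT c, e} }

UNSATISFIABLE

Branch on g: set g = false.
Branch on c: set c = true.
(NOT e) alone gives e = false.
But (e) is also a unit clause — contradiction.
That branch fails; take c = false instead.
(d) alone gives d = true.
But (NOT d) is also a unit clause — contradiction.
Neither c = true nor c = false works.
That branch fails; take g = true instead.
(c) alone gives c = true.
(NOT e) alone gives e = false.
But (e) is also a unit clause — contradiction.
Neither g = true nor g = false works.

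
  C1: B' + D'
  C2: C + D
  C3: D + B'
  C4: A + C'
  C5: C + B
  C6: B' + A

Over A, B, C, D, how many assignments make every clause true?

There are 2^4 = 16 truth assignments over (A, B, C, D).
Split on D. With D = 1, the clauses containing D are satisfied and D' drops from the rest; 1 of the 2^3 = 8 assignments to the other variables satisfy what remains.
With D = 0, by the same count on the reduced clause set, 1 assignment works.
Total: 1 + 1 = 2.

2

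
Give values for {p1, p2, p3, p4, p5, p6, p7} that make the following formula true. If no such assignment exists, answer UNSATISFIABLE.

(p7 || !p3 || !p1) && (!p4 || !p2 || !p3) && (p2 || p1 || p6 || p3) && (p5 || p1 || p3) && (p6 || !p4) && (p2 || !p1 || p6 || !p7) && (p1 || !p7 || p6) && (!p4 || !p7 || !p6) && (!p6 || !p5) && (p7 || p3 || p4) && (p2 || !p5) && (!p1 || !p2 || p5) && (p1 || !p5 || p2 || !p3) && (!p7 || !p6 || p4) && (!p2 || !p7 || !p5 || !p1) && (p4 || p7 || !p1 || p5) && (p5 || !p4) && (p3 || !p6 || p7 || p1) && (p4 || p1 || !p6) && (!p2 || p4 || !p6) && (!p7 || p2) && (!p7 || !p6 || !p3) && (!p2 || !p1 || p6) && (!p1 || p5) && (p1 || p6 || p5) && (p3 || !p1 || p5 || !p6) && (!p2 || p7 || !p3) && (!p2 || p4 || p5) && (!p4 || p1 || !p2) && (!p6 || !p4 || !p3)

Case p6 = true:
(!p5) alone gives p5 = false.
(!p4) alone gives p4 = false.
(!p7) alone gives p7 = false.
(p3) alone gives p3 = true.
(!p1) alone gives p1 = false.
But (p1) is also a unit clause — contradiction.
That branch fails; take p6 = false instead.
(!p4) alone gives p4 = false.
Case p1 = true:
(!p2) alone gives p2 = false.
(!p7) alone gives p7 = false.
(!p3) alone gives p3 = false.
But (p3) is also a unit clause — contradiction.
That branch fails; take p1 = false instead.
(!p7) alone gives p7 = false.
(p3) alone gives p3 = true.
(p5) alone gives p5 = true.
(p2) alone gives p2 = true.
But (!p2) is also a unit clause — contradiction.
Either choice for p1 ends in contradiction.
Either choice for p6 ends in contradiction.

UNSATISFIABLE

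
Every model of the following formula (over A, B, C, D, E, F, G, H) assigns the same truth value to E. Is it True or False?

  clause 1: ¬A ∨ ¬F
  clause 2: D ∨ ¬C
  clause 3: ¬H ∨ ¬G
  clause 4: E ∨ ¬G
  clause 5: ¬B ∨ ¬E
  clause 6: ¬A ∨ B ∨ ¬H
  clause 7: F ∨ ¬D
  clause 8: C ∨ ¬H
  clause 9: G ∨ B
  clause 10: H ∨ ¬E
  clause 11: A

Suppose E = True.
(¬B) alone gives B = False.
(G) alone gives G = True.
(¬H) alone gives H = False.
But (H) is also a unit clause — contradiction.
So every satisfying assignment has E = False.

False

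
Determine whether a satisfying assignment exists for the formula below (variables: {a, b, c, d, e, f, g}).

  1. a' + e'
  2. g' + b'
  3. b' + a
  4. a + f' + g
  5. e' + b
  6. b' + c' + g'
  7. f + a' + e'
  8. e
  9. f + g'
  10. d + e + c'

No

From the singleton clause (e), e = 1.
From the singleton clause (a'), a = 0.
From the singleton clause (b'), b = 0.
That conflicts with the unit clause (b).
No assignment satisfies every clause.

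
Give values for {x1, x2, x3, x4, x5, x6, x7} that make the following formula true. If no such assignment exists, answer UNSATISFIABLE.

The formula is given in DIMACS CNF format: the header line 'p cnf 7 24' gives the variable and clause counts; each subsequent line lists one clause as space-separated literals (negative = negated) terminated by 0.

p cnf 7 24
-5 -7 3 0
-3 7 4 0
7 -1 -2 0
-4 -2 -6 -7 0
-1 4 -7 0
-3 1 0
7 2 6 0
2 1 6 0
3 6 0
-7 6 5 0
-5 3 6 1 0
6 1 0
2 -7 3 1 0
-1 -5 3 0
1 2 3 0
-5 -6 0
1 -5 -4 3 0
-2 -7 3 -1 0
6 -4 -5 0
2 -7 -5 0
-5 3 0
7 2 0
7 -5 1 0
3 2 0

Try x3 = False.
(x6) alone gives x6 = True.
(¬x5) alone gives x5 = False.
(x2) alone gives x2 = True.
Try x7 = False.
(¬x1) alone gives x1 = False.
All clauses hold; x4 can take either value.

x1 ↦ False; x2 ↦ True; x3 ↦ False; x4 ↦ False; x5 ↦ False; x6 ↦ True; x7 ↦ False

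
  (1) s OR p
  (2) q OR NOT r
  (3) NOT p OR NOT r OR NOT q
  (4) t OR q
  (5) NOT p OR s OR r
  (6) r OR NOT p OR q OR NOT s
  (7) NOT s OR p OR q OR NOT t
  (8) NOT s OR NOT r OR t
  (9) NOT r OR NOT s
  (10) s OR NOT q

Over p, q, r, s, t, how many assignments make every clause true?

There are 2^5 = 32 truth assignments over (p, q, r, s, t).
Split on p. With p = true, the clauses containing p are satisfied and NOT p drops from the rest; 2 of the 2^4 = 16 assignments to the other variables satisfy what remains.
With p = false, by the same count on the reduced clause set, 2 assignments work.
(One model: p=F, q=T, r=F, s=T, t=F.)
Total: 2 + 2 = 4.

4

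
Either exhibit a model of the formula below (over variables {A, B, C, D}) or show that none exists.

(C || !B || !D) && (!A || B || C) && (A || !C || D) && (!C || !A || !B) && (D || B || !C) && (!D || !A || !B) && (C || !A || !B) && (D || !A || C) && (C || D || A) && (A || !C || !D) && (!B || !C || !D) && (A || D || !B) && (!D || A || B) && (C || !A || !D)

Branch on C: set C = true.
Branch on A: set A = true.
The clause (!B) is unit, so B = false.
The clause (D) is unit, so D = true.
This assignment satisfies each clause.

A: true, B: false, C: true, D: true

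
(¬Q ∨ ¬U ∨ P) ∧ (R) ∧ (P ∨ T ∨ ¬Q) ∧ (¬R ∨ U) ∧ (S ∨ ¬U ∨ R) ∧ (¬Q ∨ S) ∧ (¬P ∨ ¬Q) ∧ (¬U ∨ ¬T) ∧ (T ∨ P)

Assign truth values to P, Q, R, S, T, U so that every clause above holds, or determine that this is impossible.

(R) alone gives R = True.
(U) alone gives U = True.
(¬T) alone gives T = False.
(P) alone gives P = True.
(¬Q) alone gives Q = False.
Every clause is now satisfied; S is unconstrained.

P ↦ True; Q ↦ False; R ↦ True; S ↦ True; T ↦ False; U ↦ True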